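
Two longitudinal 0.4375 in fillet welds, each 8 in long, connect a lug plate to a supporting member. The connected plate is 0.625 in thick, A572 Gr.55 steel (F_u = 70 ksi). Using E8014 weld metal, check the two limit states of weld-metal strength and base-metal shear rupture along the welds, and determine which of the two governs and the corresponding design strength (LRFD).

φR_n ≈ 178 kip (weld metal governs)

E80XX → F_EXX = 80 ksi.
t_e = 0.707 × 0.4375 = 0.3093 in; L = 16 in.
Weld metal: φR_n = 0.75 × 0.6 × 80 × 0.3093 × 16 = 178.2 kip.
Base metal (shear rupture): φR_n = 0.75 × 0.6 × 70 × 0.625 × 16 = 315 kip.
Governing: weld metal.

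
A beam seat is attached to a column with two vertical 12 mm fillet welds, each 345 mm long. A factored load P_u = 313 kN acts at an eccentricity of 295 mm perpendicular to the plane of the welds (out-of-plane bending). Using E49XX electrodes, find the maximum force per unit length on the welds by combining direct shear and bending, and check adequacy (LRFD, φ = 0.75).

f_max ≈ 2370 N/mm; NOT adequate

E49XX → F_EXX = 490 MPa.
L_w = 2 × 345 = 690 mm; section modulus (unit throat) S = 2 × L²/6 = 39680 mm².
Direct shear f_v = P/L_w = 313×10³/690 = 453.6 N/mm.
Moment M = P × e = 313×10³ × 295 = 92335000 N·mm; bending f_b = M/S = 2327 N/mm.
f_max = √(f_v² + f_b²) = √(453.6² + 2327²) = 2371 N/mm.
φr_n = 0.75 × 0.6 × 490 × (0.707 × 12) = 1871 N/mm → NOT adequate.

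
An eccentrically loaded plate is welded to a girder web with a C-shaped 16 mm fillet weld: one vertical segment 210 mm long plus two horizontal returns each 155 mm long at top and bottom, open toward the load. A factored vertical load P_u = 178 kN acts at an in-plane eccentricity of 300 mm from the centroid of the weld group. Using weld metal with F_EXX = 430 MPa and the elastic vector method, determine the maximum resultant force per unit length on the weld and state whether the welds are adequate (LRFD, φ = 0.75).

Total weld length L_w = 520 mm. Treat welds as unit-width lines.
Centroid: x̄ = 2×155×77.5 / 520 = 46.2 mm from the vertical weld.
Polar moment about centroid: J = I_x + I_y = [210³/12 + 2×155×105²] + [210×46.2² + 2(155³/12 + 155×31.3²)] = 5562000 mm³.
Direct shear f_v = P/L_w = 178×10³ / 520 = 342.3 N/mm (vertical).
Torsion M = P·e = 178×10³ × 300 = 53400000 N·mm.
Critical point at (x, y) = (108.8, 105) from centroid. f_tx = M·y/J = 1008 N/mm; f_ty = M·x/J = 1045 N/mm.
Resultant f_max = √[f_tx² + (f_v + f_ty)²] = √[1008² + (342.3 + 1045)²] = 1715 N/mm.
Capacity per unit length: φr_n = 0.75 × 0.6 × 430 × (0.707 × 16) = 2189 N/mm.
1715 ≤ 2189 → adequate.

f_max ≈ 1710 N/mm; adequate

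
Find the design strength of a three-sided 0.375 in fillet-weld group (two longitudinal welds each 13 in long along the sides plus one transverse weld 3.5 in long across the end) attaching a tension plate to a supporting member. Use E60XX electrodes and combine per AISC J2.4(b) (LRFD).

φR_n ≈ 211 kip

E60XX → F_EXX = 60 ksi.
t_e = 0.707 × 0.375 = 0.2651 in.
R_nwl = 0.6 × 60 × 0.2651 × 26 = 248.2 kip (longitudinal, 2 welds).
R_nwt = 0.6 × 60 × 0.2651 × 3.5 = 33.41 kip (transverse, base value).
(i) R_nwl + R_nwt = 281.6 kip; (ii) 0.85 R_nwl + 1.5 R_nwt = 261 kip.
R_n = max = 281.6 kip [governs: (i)]; φR_n = 211.2 kip.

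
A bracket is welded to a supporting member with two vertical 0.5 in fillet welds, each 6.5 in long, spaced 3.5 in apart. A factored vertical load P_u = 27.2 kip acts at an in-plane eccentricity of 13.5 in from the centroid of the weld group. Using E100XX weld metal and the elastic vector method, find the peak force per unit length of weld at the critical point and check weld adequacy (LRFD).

f_max ≈ 16.9 kip/in; NOT adequate

E100XX → F_EXX = 100 ksi.
Total weld length L_w = 13 in. Treat welds as unit-width lines.
Polar moment about centroid: J = 2[d³/12 + d(b/2)²] = 2[6.5³/12 + 6.5×1.75²] = 85.58 in³.
Direct shear f_v = P/L_w = 27.2 / 13 = 2.092 kip/in (vertical).
Torsion M = P·e = 27.2 × 13.5 = 367.2 kip·in.
Critical point at (x, y) = (1.75, 3.25) from centroid. f_tx = M·y/J = 13.94 kip/in; f_ty = M·x/J = 7.508 kip/in.
Resultant f_max = √[f_tx² + (f_v + f_ty)²] = √[13.94² + (2.092 + 7.508)²] = 16.93 kip/in.
Capacity per unit length: φr_n = 0.75 × 0.6 × 100 × (0.707 × 0.5) = 15.91 kip/in.
16.93 > 15.91 → NOT adequate.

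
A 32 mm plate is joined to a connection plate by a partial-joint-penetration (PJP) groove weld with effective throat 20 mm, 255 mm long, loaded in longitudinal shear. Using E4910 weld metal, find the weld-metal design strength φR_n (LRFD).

E49XX → F_EXX = 490 MPa.
Effective throat (given) t_e = 20 mm.
A_we = 20 × 255 = 5100 mm².
F_nw = 0.6 F_EXX = 294 MPa.
φR_n = 0.75 × 294 × 5100 × 10⁻³ = 1125 kN.

φR_n ≈ 1120 kN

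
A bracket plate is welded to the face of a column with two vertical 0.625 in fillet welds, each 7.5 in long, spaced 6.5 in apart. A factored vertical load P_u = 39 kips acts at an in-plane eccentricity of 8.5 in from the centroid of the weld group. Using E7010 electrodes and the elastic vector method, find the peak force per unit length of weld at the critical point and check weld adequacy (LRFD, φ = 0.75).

E70XX → F_EXX = 70 ksi.
Total weld length L_w = 15 in. Treat welds as unit-width lines.
Polar moment about centroid: J = 2[d³/12 + d(b/2)²] = 2[7.5³/12 + 7.5×3.25²] = 228.8 in³.
Direct shear f_v = P/L_w = 39 / 15 = 2.6 kip/in (vertical).
Torsion M = P·e = 39 × 8.5 = 331.5 kip·in.
Critical point at (x, y) = (3.25, 3.75) from centroid. f_tx = M·y/J = 5.434 kip/in; f_ty = M·x/J = 4.71 kip/in.
Resultant f_max = √[f_tx² + (f_v + f_ty)²] = √[5.434² + (2.6 + 4.71)²] = 9.109 kip/in.
Capacity per unit length: φr_n = 0.75 × 0.6 × 70 × (0.707 × 0.625) = 13.92 kip/in.
9.109 ≤ 13.92 → adequate.

f_max ≈ 9.11 kip/in; adequate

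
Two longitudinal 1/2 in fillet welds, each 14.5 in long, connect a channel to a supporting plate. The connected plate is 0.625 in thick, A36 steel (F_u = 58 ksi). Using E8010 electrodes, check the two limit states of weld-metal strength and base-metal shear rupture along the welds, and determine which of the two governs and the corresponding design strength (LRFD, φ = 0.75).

φR_n ≈ 369 kips (weld metal governs)

E80XX → F_EXX = 80 ksi.
t_e = 0.707 × 0.5 = 0.3535 in; L = 29 in.
Weld metal: φR_n = 0.75 × 0.6 × 80 × 0.3535 × 29 = 369.1 kips.
Base metal (shear rupture): φR_n = 0.75 × 0.6 × 58 × 0.625 × 29 = 473.1 kips.
Governing: weld metal.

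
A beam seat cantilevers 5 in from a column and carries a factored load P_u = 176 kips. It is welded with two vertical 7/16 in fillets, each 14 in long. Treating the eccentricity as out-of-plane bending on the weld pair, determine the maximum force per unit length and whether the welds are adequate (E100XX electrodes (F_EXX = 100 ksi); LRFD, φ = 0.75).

L_w = 2 × 14 = 28 in; section modulus (unit throat) S = 2 × L²/6 = 65.33 in².
Direct shear f_v = P/L_w = 176/28 = 6.286 kip/in.
Moment M = P × e = 176 × 5 = 880 kip·in; bending f_b = M/S = 13.47 kip/in.
f_max = √(f_v² + f_b²) = √(6.286² + 13.47²) = 14.86 kip/in.
φr_n = 0.75 × 0.6 × 100 × (0.707 × 0.4375) = 13.92 kip/in → NOT adequate.

f_max ≈ 14.9 kip/in; NOT adequate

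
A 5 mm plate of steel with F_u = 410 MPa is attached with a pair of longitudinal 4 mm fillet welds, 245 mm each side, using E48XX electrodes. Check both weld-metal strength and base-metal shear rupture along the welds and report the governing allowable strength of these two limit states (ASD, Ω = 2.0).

E48XX → F_EXX = 480 MPa.
t_e = 0.707 × 4 = 2.828 mm; L = 490 mm.
Weld metal: R_n/Ω = (1/2.0) × 0.6 × 480 × 2.828 × 490 × 10⁻³ = 199.5 kN.
Base metal (shear rupture): R_n/Ω = (1/2.0) × 0.6 × 410 × 5 × 490 × 10⁻³ = 301.4 kN.
Governing: weld metal.

R_n/Ω ≈ 200 kN (weld metal governs)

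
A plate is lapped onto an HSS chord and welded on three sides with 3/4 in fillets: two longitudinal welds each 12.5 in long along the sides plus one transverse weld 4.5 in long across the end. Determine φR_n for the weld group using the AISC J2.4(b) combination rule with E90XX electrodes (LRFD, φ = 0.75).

E90XX → F_EXX = 90 ksi.
t_e = 0.707 × 0.75 = 0.5302 in.
R_nwl = 0.6 × 90 × 0.5302 × 25 = 715.8 kips (longitudinal, 2 welds).
R_nwt = 0.6 × 90 × 0.5302 × 4.5 = 128.9 kips (transverse, base value).
(i) R_nwl + R_nwt = 844.7 kips; (ii) 0.85 R_nwl + 1.5 R_nwt = 801.7 kips.
R_n = max = 844.7 kips [governs: (i)]; φR_n = 633.5 kips.

φR_n ≈ 634 kips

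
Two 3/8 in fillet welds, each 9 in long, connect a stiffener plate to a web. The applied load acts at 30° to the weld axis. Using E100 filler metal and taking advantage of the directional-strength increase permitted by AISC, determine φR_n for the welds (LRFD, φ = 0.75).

E100XX → F_EXX = 100 ksi.
t_e = 0.707 × 0.375 = 0.2651 in; A_we = 0.2651 × 18 = 4.772 in².
Directional factor: 1.0 + 0.5 sin^1.5(30°) = 1.177.
F_nw = 0.6 × 100 × 1.177 = 70.61 ksi.
φR_n = 0.75 × 70.61 × 4.772 = 252.7 kip.

φR_n ≈ 253 kip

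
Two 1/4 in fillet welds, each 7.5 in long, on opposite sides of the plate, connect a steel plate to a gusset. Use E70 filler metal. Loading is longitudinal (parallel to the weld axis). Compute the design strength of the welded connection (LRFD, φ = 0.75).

E70XX → F_EXX = 70 ksi.
Effective throat t_e = 0.707 × 0.25 = 0.1767 in.
Total length L = 15 in; A_we = 0.1767 × 15 = 2.651 in².
F_nw = 0.6 F_EXX = 0.6 × 70 = 42 ksi.
φR_n = 0.75 × 42 × 2.651 = 83.51 kips.

φR_n ≈ 83.5 kips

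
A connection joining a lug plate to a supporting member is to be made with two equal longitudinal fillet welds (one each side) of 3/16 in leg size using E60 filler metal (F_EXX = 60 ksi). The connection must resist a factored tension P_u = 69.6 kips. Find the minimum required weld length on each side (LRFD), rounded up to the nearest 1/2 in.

L = 10 in on each side

Throat t_e = 0.707 × 0.1875 = 0.1326 in.
φr_n = 0.75 × 0.6 × 60 × 0.1326 = 3.579 kips/in.
L_req = P_u / φr_n = 69.6 / 3.579 = 19.45 in total.
Per side: 19.45 / 2 = 9.723 in.
Round up → use L = 10 in on each side.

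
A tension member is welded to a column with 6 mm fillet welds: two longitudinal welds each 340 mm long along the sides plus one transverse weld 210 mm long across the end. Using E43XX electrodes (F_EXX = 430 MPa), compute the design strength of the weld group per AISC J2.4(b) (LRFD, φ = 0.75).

φR_n ≈ 733 kN

t_e = 0.707 × 6 = 4.242 mm.
R_nwl = 0.6 × 430 × 4.242 × 680 × 10⁻³ = 744.2 kN (longitudinal, 2 welds).
R_nwt = 0.6 × 430 × 4.242 × 210 × 10⁻³ = 229.8 kN (transverse, base value).
(i) R_nwl + R_nwt = 974 kN; (ii) 0.85 R_nwl + 1.5 R_nwt = 977.3 kN.
R_n = max = 977.3 kN [governs: (ii)]; φR_n = 733 kN.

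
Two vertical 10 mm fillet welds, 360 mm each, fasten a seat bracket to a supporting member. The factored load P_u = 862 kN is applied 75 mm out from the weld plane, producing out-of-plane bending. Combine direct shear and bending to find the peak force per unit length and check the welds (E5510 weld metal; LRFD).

E55XX → F_EXX = 550 MPa.
L_w = 2 × 360 = 720 mm; section modulus (unit throat) S = 2 × L²/6 = 43200 mm².
Direct shear f_v = P/L_w = 862×10³/720 = 1197 N/mm.
Moment M = P × e = 862×10³ × 75 = 64650000 N·mm; bending f_b = M/S = 1497 N/mm.
f_max = √(f_v² + f_b²) = √(1197² + 1497²) = 1916 N/mm.
φr_n = 0.75 × 0.6 × 550 × (0.707 × 10) = 1750 N/mm → NOT adequate.

f_max ≈ 1920 N/mm; NOT adequate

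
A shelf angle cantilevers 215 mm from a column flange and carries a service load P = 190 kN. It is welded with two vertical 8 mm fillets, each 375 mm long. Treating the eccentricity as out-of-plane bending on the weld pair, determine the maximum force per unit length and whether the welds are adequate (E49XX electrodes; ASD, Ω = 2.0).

f_max ≈ 908 N/mm; NOT adequate

E49XX → F_EXX = 490 MPa.
L_w = 2 × 375 = 750 mm; section modulus (unit throat) S = 2 × L²/6 = 46880 mm².
Direct shear f_v = P/L_w = 190×10³/750 = 253.3 N/mm.
Moment M = P × e = 190×10³ × 215 = 40850000 N·mm; bending f_b = M/S = 871.5 N/mm.
f_max = √(f_v² + f_b²) = √(253.3² + 871.5²) = 907.5 N/mm.
r_n/Ω = (1/2.0) × 0.6 × 490 × (0.707 × 8) = 831.4 N/mm → NOT adequate.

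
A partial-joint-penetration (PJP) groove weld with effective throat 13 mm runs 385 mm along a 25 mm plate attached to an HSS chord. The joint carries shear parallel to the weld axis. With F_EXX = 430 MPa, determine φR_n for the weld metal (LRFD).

φR_n ≈ 968 kN

Effective throat (given) t_e = 13 mm.
A_we = 13 × 385 = 5005 mm².
F_nw = 0.6 F_EXX = 258 MPa.
φR_n = 0.75 × 258 × 5005 × 10⁻³ = 968.5 kN.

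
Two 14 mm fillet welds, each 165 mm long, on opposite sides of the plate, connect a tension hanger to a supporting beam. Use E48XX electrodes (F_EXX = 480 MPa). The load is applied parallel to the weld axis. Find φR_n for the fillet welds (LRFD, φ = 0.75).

φR_n ≈ 706 kN

Effective throat t_e = 0.707 × 14 = 9.898 mm.
Total length L = 330 mm; A_we = 9.898 × 330 = 3266 mm².
F_nw = 0.6 F_EXX = 0.6 × 480 = 288 MPa.
φR_n = 0.75 × 288 × 3266 × 10⁻³ = 705.5 kN.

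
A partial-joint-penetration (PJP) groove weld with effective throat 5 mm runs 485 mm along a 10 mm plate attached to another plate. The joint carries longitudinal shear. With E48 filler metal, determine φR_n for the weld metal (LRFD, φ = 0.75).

E48XX → F_EXX = 480 MPa.
Effective throat (given) t_e = 5 mm.
A_we = 5 × 485 = 2425 mm².
F_nw = 0.6 F_EXX = 288 MPa.
φR_n = 0.75 × 288 × 2425 × 10⁻³ = 523.8 kN.

φR_n ≈ 524 kN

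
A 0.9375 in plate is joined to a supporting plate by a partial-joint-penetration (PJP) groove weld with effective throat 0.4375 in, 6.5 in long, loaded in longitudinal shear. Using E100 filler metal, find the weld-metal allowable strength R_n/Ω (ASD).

R_n/Ω ≈ 85.3 kip

E100XX → F_EXX = 100 ksi.
Effective throat (given) t_e = 0.4375 in.
A_we = 0.4375 × 6.5 = 2.844 in².
F_nw = 0.6 F_EXX = 60 ksi.
R_n/Ω = (60 × 2.844) / 2.0 = 85.31 kip.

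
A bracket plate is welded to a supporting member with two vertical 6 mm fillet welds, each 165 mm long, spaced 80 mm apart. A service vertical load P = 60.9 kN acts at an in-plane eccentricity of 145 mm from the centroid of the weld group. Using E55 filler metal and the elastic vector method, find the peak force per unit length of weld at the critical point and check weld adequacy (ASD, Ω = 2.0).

f_max ≈ 734 N/mm; NOT adequate

E55XX → F_EXX = 550 MPa.
Total weld length L_w = 330 mm. Treat welds as unit-width lines.
Polar moment about centroid: J = 2[d³/12 + d(b/2)²] = 2[165³/12 + 165×40²] = 1277000 mm³.
Direct shear f_v = P/L_w = 60.9×10³ / 330 = 184.5 N/mm (vertical).
Torsion M = P·e = 60.9×10³ × 145 = 8830500 N·mm.
Critical point at (x, y) = (40, 82.5) from centroid. f_tx = M·y/J = 570.6 N/mm; f_ty = M·x/J = 276.7 N/mm.
Resultant f_max = √[f_tx² + (f_v + f_ty)²] = √[570.6² + (184.5 + 276.7)²] = 733.7 N/mm.
Capacity per unit length: r_n/Ω = (1/2.0) × 0.6 × 550 × (0.707 × 6) = 699.9 N/mm.
733.7 > 699.9 → NOT adequate.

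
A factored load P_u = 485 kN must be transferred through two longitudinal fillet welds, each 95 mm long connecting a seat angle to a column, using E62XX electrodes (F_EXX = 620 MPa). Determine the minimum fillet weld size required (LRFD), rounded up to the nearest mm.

Total weld length L = 190 mm.
Required throat t_e = P_u / (φ × 0.6 F_EXX × L) = 485 / (0.75 × 0.6 × 620 × 190 × 10⁻³) = 9.149 mm.
Required leg w = t_e / 0.707 = 12.94 mm → use 13 mm.

w = 13 mm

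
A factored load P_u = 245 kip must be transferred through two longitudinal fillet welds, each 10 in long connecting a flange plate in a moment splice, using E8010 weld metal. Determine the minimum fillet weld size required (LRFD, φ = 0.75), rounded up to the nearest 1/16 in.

w = 1/2 in

E80XX → F_EXX = 80 ksi.
Total weld length L = 20 in.
Required throat t_e = P_u / (φ × 0.6 F_EXX × L) = 245 / (0.75 × 0.6 × 80 × 20) = 0.3403 in.
Required leg w = t_e / 0.707 = 0.4813 in → use 1/2 in.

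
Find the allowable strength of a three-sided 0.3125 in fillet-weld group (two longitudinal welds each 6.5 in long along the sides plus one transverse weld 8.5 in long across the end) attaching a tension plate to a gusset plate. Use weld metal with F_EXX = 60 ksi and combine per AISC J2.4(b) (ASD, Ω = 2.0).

t_e = 0.707 × 0.3125 = 0.2209 in.
R_nwl = 0.6 × 60 × 0.2209 × 13 = 103.4 kips (longitudinal, 2 welds).
R_nwt = 0.6 × 60 × 0.2209 × 8.5 = 67.61 kips (transverse, base value).
(i) R_nwl + R_nwt = 171 kips; (ii) 0.85 R_nwl + 1.5 R_nwt = 189.3 kips.
R_n = max = 189.3 kips [governs: (ii)]; R_n/Ω = 94.65 kips.

R_n/Ω ≈ 94.6 kips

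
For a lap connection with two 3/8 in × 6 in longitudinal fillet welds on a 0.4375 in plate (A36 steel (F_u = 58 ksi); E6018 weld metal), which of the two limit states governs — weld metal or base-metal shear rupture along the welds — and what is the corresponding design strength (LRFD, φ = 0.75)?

φR_n ≈ 85.9 kips (weld metal governs)

E60XX → F_EXX = 60 ksi.
t_e = 0.707 × 0.375 = 0.2651 in; L = 12 in.
Weld metal: φR_n = 0.75 × 0.6 × 60 × 0.2651 × 12 = 85.9 kips.
Base metal (shear rupture): φR_n = 0.75 × 0.6 × 58 × 0.4375 × 12 = 137 kips.
Governing: weld metal.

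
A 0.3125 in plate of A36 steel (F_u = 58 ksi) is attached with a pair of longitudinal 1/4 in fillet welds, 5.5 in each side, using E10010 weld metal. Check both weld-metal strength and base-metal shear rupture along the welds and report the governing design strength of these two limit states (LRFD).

φR_n ≈ 87.5 kip (weld metal governs)

E100XX → F_EXX = 100 ksi.
t_e = 0.707 × 0.25 = 0.1767 in; L = 11 in.
Weld metal: φR_n = 0.75 × 0.6 × 100 × 0.1767 × 11 = 87.49 kip.
Base metal (shear rupture): φR_n = 0.75 × 0.6 × 58 × 0.3125 × 11 = 89.72 kip.
Governing: weld metal.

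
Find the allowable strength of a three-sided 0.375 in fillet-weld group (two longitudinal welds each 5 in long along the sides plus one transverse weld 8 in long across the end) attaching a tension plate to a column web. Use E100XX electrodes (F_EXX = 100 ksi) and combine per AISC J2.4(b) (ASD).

R_n/Ω ≈ 163 kip

t_e = 0.707 × 0.375 = 0.2651 in.
R_nwl = 0.6 × 100 × 0.2651 × 10 = 159.1 kip (longitudinal, 2 welds).
R_nwt = 0.6 × 100 × 0.2651 × 8 = 127.3 kip (transverse, base value).
(i) R_nwl + R_nwt = 286.3 kip; (ii) 0.85 R_nwl + 1.5 R_nwt = 326.1 kip.
R_n = max = 326.1 kip [governs: (ii)]; R_n/Ω = 163.1 kip.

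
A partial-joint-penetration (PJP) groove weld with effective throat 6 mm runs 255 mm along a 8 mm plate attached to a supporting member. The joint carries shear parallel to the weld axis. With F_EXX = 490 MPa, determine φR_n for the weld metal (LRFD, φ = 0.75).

Effective throat (given) t_e = 6 mm.
A_we = 6 × 255 = 1530 mm².
F_nw = 0.6 F_EXX = 294 MPa.
φR_n = 0.75 × 294 × 1530 × 10⁻³ = 337.4 kN.

φR_n ≈ 337 kN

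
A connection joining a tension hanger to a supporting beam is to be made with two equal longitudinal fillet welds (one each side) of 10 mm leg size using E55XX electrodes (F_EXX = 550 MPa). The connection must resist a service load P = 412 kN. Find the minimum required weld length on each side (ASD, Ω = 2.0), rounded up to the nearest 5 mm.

L = 180 mm on each side

Throat t_e = 0.707 × 10 = 7.07 mm.
r_n/Ω = (0.6 × 550 × 7.07) / 2.0 = 1167 N/mm = 1.167 kN/mm.
L_req = P / (r_n/Ω) = 412 / 1.167 = 353.2 mm total.
Per side: 353.2 / 2 = 176.6 mm.
Round up → use L = 180 mm on each side.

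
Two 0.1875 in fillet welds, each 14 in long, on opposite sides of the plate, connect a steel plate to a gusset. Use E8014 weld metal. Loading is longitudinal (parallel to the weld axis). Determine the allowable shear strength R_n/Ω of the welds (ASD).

E80XX → F_EXX = 80 ksi.
Effective throat t_e = 0.707 × 0.1875 = 0.1326 in.
Total length L = 28 in; A_we = 0.1326 × 28 = 3.712 in².
F_nw = 0.6 F_EXX = 0.6 × 80 = 48 ksi.
R_n = 48 × 3.712 = 178.2 kips; R_n/Ω = 178.2/2.0 = 89.08 kips.

R_n/Ω ≈ 89.1 kips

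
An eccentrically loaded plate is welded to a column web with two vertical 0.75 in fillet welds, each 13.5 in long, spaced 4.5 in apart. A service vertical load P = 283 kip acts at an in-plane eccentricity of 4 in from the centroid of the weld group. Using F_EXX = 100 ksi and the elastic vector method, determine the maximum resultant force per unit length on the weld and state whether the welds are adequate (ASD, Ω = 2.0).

Total weld length L_w = 27 in. Treat welds as unit-width lines.
Polar moment about centroid: J = 2[d³/12 + d(b/2)²] = 2[13.5³/12 + 13.5×2.25²] = 546.8 in³.
Direct shear f_v = P/L_w = 283 / 27 = 10.48 kip/in (vertical).
Torsion M = P·e = 283 × 4 = 1132 kip·in.
Critical point at (x, y) = (2.25, 6.75) from centroid. f_tx = M·y/J = 13.98 kip/in; f_ty = M·x/J = 4.658 kip/in.
Resultant f_max = √[f_tx² + (f_v + f_ty)²] = √[13.98² + (10.48 + 4.658)²] = 20.6 kip/in.
Capacity per unit length: r_n/Ω = (1/2.0) × 0.6 × 100 × (0.707 × 0.75) = 15.91 kip/in.
20.6 > 15.91 → NOT adequate.

f_max ≈ 20.6 kip/in; NOT adequate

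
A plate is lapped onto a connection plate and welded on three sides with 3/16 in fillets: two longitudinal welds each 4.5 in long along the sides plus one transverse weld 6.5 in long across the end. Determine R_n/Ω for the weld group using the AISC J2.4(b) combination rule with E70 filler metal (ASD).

R_n/Ω ≈ 48.4 kips

E70XX → F_EXX = 70 ksi.
t_e = 0.707 × 0.1875 = 0.1326 in.
R_nwl = 0.6 × 70 × 0.1326 × 9 = 50.11 kips (longitudinal, 2 welds).
R_nwt = 0.6 × 70 × 0.1326 × 6.5 = 36.19 kips (transverse, base value).
(i) R_nwl + R_nwt = 86.3 kips; (ii) 0.85 R_nwl + 1.5 R_nwt = 96.88 kips.
R_n = max = 96.88 kips [governs: (ii)]; R_n/Ω = 48.44 kips.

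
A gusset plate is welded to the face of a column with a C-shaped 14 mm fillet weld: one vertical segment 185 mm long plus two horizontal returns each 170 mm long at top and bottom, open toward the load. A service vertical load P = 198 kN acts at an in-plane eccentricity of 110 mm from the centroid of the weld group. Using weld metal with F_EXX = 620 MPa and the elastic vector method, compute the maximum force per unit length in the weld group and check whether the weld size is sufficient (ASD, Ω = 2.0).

f_max ≈ 951 N/mm; adequate

Total weld length L_w = 525 mm. Treat welds as unit-width lines.
Centroid: x̄ = 2×170×85 / 525 = 55.05 mm from the vertical weld.
Polar moment about centroid: J = I_x + I_y = [185³/12 + 2×170×92.5²] + [185×55.05² + 2(170³/12 + 170×29.95²)] = 5121000 mm³.
Direct shear f_v = P/L_w = 198×10³ / 525 = 377.1 N/mm (vertical).
Torsion M = P·e = 198×10³ × 110 = 21780000 N·mm.
Critical point at (x, y) = (115, 92.5) from centroid. f_tx = M·y/J = 393.4 N/mm; f_ty = M·x/J = 488.9 N/mm.
Resultant f_max = √[f_tx² + (f_v + f_ty)²] = √[393.4² + (377.1 + 488.9)²] = 951.2 N/mm.
Capacity per unit length: r_n/Ω = (1/2.0) × 0.6 × 620 × (0.707 × 14) = 1841 N/mm.
951.2 ≤ 1841 → adequate.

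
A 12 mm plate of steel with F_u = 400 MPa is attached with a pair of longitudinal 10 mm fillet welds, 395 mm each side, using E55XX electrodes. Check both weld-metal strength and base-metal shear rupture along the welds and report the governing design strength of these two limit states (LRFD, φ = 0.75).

φR_n ≈ 1380 kN (weld metal governs)

E55XX → F_EXX = 550 MPa.
t_e = 0.707 × 10 = 7.07 mm; L = 790 mm.
Weld metal: φR_n = 0.75 × 0.6 × 550 × 7.07 × 790 × 10⁻³ = 1382 kN.
Base metal (shear rupture): φR_n = 0.75 × 0.6 × 400 × 12 × 790 × 10⁻³ = 1706 kN.
Governing: weld metal.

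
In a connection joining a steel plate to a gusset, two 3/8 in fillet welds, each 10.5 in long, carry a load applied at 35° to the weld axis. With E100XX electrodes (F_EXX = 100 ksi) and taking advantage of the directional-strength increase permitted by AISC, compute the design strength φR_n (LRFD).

t_e = 0.707 × 0.375 = 0.2651 in; A_we = 0.2651 × 21 = 5.568 in².
Directional factor: 1.0 + 0.5 sin^1.5(35°) = 1.217.
F_nw = 0.6 × 100 × 1.217 = 73.03 ksi.
φR_n = 0.75 × 73.03 × 5.568 = 305 kips.

φR_n ≈ 305 kips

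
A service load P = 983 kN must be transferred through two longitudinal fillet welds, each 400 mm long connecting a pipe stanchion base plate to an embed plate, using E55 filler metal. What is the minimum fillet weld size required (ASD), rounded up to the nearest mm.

E55XX → F_EXX = 550 MPa.
Total weld length L = 800 mm.
Required throat t_e = P × Ω / (0.6 F_EXX × L) = 983 × 2.0 / (0.6 × 550 × 800 × 10⁻³) = 7.447 mm.
Required leg w = t_e / 0.707 = 10.53 mm → use 11 mm.

w = 11 mm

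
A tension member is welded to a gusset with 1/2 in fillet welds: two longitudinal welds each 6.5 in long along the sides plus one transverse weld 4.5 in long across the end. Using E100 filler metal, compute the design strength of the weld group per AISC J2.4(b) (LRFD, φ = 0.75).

E100XX → F_EXX = 100 ksi.
t_e = 0.707 × 0.5 = 0.3535 in.
R_nwl = 0.6 × 100 × 0.3535 × 13 = 275.7 kips (longitudinal, 2 welds).
R_nwt = 0.6 × 100 × 0.3535 × 4.5 = 95.44 kips (transverse, base value).
(i) R_nwl + R_nwt = 371.2 kips; (ii) 0.85 R_nwl + 1.5 R_nwt = 377.5 kips.
R_n = max = 377.5 kips [governs: (ii)]; φR_n = 283.2 kips.

φR_n ≈ 283 kips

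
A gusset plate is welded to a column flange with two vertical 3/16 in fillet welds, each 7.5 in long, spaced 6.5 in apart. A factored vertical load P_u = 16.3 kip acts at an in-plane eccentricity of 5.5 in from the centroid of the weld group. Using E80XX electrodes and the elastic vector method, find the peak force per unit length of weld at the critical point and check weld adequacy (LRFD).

f_max ≈ 2.78 kip/in; adequate

E80XX → F_EXX = 80 ksi.
Total weld length L_w = 15 in. Treat welds as unit-width lines.
Polar moment about centroid: J = 2[d³/12 + d(b/2)²] = 2[7.5³/12 + 7.5×3.25²] = 228.8 in³.
Direct shear f_v = P/L_w = 16.3 / 15 = 1.087 kip/in (vertical).
Torsion M = P·e = 16.3 × 5.5 = 89.65 kip·in.
Critical point at (x, y) = (3.25, 3.75) from centroid. f_tx = M·y/J = 1.47 kip/in; f_ty = M·x/J = 1.274 kip/in.
Resultant f_max = √[f_tx² + (f_v + f_ty)²] = √[1.47² + (1.087 + 1.274)²] = 2.781 kip/in.
Capacity per unit length: φr_n = 0.75 × 0.6 × 80 × (0.707 × 0.1875) = 4.772 kip/in.
2.781 ≤ 4.772 → adequate.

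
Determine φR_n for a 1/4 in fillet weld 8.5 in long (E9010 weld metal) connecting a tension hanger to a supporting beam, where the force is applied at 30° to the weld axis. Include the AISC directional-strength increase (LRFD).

E90XX → F_EXX = 90 ksi.
t_e = 0.707 × 0.25 = 0.1767 in; A_we = 0.1767 × 8.5 = 1.502 in².
Directional factor: 1.0 + 0.5 sin^1.5(30°) = 1.177.
F_nw = 0.6 × 90 × 1.177 = 63.55 ksi.
φR_n = 0.75 × 63.55 × 1.502 = 71.6 kip.

φR_n ≈ 71.6 kip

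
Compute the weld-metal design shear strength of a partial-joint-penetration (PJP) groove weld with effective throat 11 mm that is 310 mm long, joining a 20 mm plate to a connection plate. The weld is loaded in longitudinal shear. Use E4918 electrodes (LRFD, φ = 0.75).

E49XX → F_EXX = 490 MPa.
Effective throat (given) t_e = 11 mm.
A_we = 11 × 310 = 3410 mm².
F_nw = 0.6 F_EXX = 294 MPa.
φR_n = 0.75 × 294 × 3410 × 10⁻³ = 751.9 kN.

φR_n ≈ 752 kN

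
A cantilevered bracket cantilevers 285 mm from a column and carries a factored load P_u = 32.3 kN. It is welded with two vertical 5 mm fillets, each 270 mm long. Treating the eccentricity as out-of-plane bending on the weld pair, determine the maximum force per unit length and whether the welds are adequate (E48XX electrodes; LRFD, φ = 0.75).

E48XX → F_EXX = 480 MPa.
L_w = 2 × 270 = 540 mm; section modulus (unit throat) S = 2 × L²/6 = 24300 mm².
Direct shear f_v = P/L_w = 32.3×10³/540 = 59.81 N/mm.
Moment M = P × e = 32.3×10³ × 285 = 9205500 N·mm; bending f_b = M/S = 378.8 N/mm.
f_max = √(f_v² + f_b²) = √(59.81² + 378.8²) = 383.5 N/mm.
φr_n = 0.75 × 0.6 × 480 × (0.707 × 5) = 763.6 N/mm → adequate.

f_max ≈ 384 N/mm; adequate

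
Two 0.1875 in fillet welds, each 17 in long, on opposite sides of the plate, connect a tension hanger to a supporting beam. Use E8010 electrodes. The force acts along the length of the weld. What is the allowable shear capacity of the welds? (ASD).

R_n/Ω ≈ 108 kips

E80XX → F_EXX = 80 ksi.
Effective throat t_e = 0.707 × 0.1875 = 0.1326 in.
Total length L = 34 in; A_we = 0.1326 × 34 = 4.507 in².
F_nw = 0.6 F_EXX = 0.6 × 80 = 48 ksi.
R_n = 48 × 4.507 = 216.3 kips; R_n/Ω = 216.3/2.0 = 108.2 kips.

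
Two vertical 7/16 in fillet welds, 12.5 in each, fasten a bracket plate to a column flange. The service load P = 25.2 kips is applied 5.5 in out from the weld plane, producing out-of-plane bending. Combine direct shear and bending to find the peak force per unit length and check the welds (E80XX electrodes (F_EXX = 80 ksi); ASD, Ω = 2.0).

L_w = 2 × 12.5 = 25 in; section modulus (unit throat) S = 2 × L²/6 = 52.08 in².
Direct shear f_v = P/L_w = 25.2/25 = 1.008 kip/in.
Moment M = P × e = 25.2 × 5.5 = 138.6 kip·in; bending f_b = M/S = 2.661 kip/in.
f_max = √(f_v² + f_b²) = √(1.008² + 2.661²) = 2.846 kip/in.
r_n/Ω = (1/2.0) × 0.6 × 80 × (0.707 × 0.4375) = 7.423 kip/in → adequate.

f_max ≈ 2.85 kip/in; adequate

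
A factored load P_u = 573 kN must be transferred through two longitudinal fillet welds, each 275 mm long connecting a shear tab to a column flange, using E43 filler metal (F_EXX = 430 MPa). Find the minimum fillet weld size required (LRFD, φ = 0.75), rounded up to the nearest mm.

w = 8 mm

Total weld length L = 550 mm.
Required throat t_e = P_u / (φ × 0.6 F_EXX × L) = 573 / (0.75 × 0.6 × 430 × 550 × 10⁻³) = 5.384 mm.
Required leg w = t_e / 0.707 = 7.615 mm → use 8 mm.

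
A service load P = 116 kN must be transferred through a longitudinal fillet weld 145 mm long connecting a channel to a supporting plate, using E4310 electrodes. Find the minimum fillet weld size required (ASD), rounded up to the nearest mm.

E43XX → F_EXX = 430 MPa.
Total weld length L = 145 mm.
Required throat t_e = P × Ω / (0.6 F_EXX × L) = 116 × 2.0 / (0.6 × 430 × 145 × 10⁻³) = 6.202 mm.
Required leg w = t_e / 0.707 = 8.772 mm → use 9 mm.

w = 9 mm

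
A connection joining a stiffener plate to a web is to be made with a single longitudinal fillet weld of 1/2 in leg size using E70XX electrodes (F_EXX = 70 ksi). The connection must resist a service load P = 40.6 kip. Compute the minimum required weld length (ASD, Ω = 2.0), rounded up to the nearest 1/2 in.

L = 5.5 in

Throat t_e = 0.707 × 0.5 = 0.3535 in.
r_n/Ω = (0.6 × 70 × 0.3535) / 2.0 = 7.423 kip/in.
L_req = P / (r_n/Ω) = 40.6 / 7.423 = 5.469 in total.
Round up → use L = 5.5 in.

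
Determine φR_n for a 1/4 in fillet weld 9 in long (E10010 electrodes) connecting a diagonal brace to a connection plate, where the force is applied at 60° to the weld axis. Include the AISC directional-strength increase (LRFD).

E100XX → F_EXX = 100 ksi.
t_e = 0.707 × 0.25 = 0.1767 in; A_we = 0.1767 × 9 = 1.591 in².
Directional factor: 1.0 + 0.5 sin^1.5(60°) = 1.403.
F_nw = 0.6 × 100 × 1.403 = 84.18 ksi.
φR_n = 0.75 × 84.18 × 1.591 = 100.4 kips.

φR_n ≈ 100 kips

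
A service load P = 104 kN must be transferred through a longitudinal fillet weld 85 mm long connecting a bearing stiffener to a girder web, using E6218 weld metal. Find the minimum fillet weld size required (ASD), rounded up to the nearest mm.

w = 10 mm

E62XX → F_EXX = 620 MPa.
Total weld length L = 85 mm.
Required throat t_e = P × Ω / (0.6 F_EXX × L) = 104 × 2.0 / (0.6 × 620 × 85 × 10⁻³) = 6.578 mm.
Required leg w = t_e / 0.707 = 9.304 mm → use 10 mm.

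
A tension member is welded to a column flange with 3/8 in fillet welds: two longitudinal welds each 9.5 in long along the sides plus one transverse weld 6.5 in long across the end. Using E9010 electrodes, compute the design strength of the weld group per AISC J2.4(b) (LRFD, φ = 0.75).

φR_n ≈ 278 kips

E90XX → F_EXX = 90 ksi.
t_e = 0.707 × 0.375 = 0.2651 in.
R_nwl = 0.6 × 90 × 0.2651 × 19 = 272 kips (longitudinal, 2 welds).
R_nwt = 0.6 × 90 × 0.2651 × 6.5 = 93.06 kips (transverse, base value).
(i) R_nwl + R_nwt = 365.1 kips; (ii) 0.85 R_nwl + 1.5 R_nwt = 370.8 kips.
R_n = max = 370.8 kips [governs: (ii)]; φR_n = 278.1 kips.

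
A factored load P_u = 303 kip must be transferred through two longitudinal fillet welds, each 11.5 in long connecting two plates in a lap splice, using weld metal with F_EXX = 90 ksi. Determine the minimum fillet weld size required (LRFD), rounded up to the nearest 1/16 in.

Total weld length L = 23 in.
Required throat t_e = P_u / (φ × 0.6 F_EXX × L) = 303 / (0.75 × 0.6 × 90 × 23) = 0.3253 in.
Required leg w = t_e / 0.707 = 0.4601 in → use 1/2 in.

w = 1/2 in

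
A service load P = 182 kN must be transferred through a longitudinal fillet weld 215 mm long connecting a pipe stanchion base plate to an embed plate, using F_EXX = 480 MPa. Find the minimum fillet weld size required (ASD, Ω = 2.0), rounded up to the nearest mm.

w = 9 mm

Total weld length L = 215 mm.
Required throat t_e = P × Ω / (0.6 F_EXX × L) = 182 × 2.0 / (0.6 × 480 × 215 × 10⁻³) = 5.879 mm.
Required leg w = t_e / 0.707 = 8.315 mm → use 9 mm.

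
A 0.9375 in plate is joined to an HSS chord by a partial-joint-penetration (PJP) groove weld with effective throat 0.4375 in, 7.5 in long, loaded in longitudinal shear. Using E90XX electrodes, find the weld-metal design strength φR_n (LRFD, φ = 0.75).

φR_n ≈ 133 kip

E90XX → F_EXX = 90 ksi.
Effective throat (given) t_e = 0.4375 in.
A_we = 0.4375 × 7.5 = 3.281 in².
F_nw = 0.6 F_EXX = 54 ksi.
φR_n = 0.75 × 54 × 3.281 = 132.9 kip.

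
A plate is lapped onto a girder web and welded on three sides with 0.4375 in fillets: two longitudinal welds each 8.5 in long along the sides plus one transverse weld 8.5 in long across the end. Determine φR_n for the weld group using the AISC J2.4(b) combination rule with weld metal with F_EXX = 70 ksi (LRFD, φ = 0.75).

φR_n ≈ 265 kip

t_e = 0.707 × 0.4375 = 0.3093 in.
R_nwl = 0.6 × 70 × 0.3093 × 17 = 220.8 kip (longitudinal, 2 welds).
R_nwt = 0.6 × 70 × 0.3093 × 8.5 = 110.4 kip (transverse, base value).
(i) R_nwl + R_nwt = 331.3 kip; (ii) 0.85 R_nwl + 1.5 R_nwt = 353.4 kip.
R_n = max = 353.4 kip [governs: (ii)]; φR_n = 265 kip.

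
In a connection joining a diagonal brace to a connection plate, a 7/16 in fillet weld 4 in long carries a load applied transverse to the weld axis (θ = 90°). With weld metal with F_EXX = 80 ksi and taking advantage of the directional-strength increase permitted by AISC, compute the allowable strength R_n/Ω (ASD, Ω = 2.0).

t_e = 0.707 × 0.4375 = 0.3093 in; A_we = 0.3093 × 4 = 1.237 in².
Directional factor: 1.0 + 0.5 sin^1.5(90°) = 1.5.
F_nw = 0.6 × 80 × 1.5 = 72 ksi.
R_n/Ω = (72 × 1.237) / 2.0 = 44.54 kips.

R_n/Ω ≈ 44.5 kips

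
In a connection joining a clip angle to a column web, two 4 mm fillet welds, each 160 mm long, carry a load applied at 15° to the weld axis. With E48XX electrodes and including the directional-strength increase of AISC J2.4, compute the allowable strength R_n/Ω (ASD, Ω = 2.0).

E48XX → F_EXX = 480 MPa.
t_e = 0.707 × 4 = 2.828 mm; A_we = 2.828 × 320 = 905 mm².
Directional factor: 1.0 + 0.5 sin^1.5(15°) = 1.066.
F_nw = 0.6 × 480 × 1.066 = 307 MPa.
R_n/Ω = (307 × 905) / 2.0 × 10⁻³ = 138.9 kN.

R_n/Ω ≈ 139 kN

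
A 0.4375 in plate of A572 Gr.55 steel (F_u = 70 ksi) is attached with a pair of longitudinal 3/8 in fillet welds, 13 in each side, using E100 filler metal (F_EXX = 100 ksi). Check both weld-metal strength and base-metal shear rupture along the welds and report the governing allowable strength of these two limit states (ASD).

R_n/Ω ≈ 207 kip (weld metal governs)

t_e = 0.707 × 0.375 = 0.2651 in; L = 26 in.
Weld metal: R_n/Ω = (1/2.0) × 0.6 × 100 × 0.2651 × 26 = 206.8 kip.
Base metal (shear rupture): R_n/Ω = (1/2.0) × 0.6 × 70 × 0.4375 × 26 = 238.9 kip.
Governing: weld metal.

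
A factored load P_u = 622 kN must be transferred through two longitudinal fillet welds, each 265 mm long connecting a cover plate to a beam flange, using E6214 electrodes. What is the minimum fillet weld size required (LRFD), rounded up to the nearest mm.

E62XX → F_EXX = 620 MPa.
Total weld length L = 530 mm.
Required throat t_e = P_u / (φ × 0.6 F_EXX × L) = 622 / (0.75 × 0.6 × 620 × 530 × 10⁻³) = 4.206 mm.
Required leg w = t_e / 0.707 = 5.95 mm → use 6 mm.

w = 6 mm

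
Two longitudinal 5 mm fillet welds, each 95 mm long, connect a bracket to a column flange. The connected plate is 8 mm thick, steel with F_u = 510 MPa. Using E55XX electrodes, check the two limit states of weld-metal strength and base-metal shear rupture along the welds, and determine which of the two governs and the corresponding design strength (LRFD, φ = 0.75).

φR_n ≈ 166 kN (weld metal governs)

E55XX → F_EXX = 550 MPa.
t_e = 0.707 × 5 = 3.535 mm; L = 190 mm.
Weld metal: φR_n = 0.75 × 0.6 × 550 × 3.535 × 190 × 10⁻³ = 166.2 kN.
Base metal (shear rupture): φR_n = 0.75 × 0.6 × 510 × 8 × 190 × 10⁻³ = 348.8 kN.
Governing: weld metal.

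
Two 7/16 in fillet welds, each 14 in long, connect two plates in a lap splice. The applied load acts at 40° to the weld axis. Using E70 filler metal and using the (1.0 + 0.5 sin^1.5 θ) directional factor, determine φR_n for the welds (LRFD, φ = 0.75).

φR_n ≈ 343 kips

E70XX → F_EXX = 70 ksi.
t_e = 0.707 × 0.4375 = 0.3093 in; A_we = 0.3093 × 28 = 8.661 in².
Directional factor: 1.0 + 0.5 sin^1.5(40°) = 1.258.
F_nw = 0.6 × 70 × 1.258 = 52.82 ksi.
φR_n = 0.75 × 52.82 × 8.661 = 343.1 kips.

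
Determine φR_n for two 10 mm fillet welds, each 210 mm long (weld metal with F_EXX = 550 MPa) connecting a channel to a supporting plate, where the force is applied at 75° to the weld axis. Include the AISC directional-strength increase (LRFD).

φR_n ≈ 1080 kN

t_e = 0.707 × 10 = 7.07 mm; A_we = 7.07 × 420 = 2969 mm².
Directional factor: 1.0 + 0.5 sin^1.5(75°) = 1.475.
F_nw = 0.6 × 550 × 1.475 = 486.6 MPa.
φR_n = 0.75 × 486.6 × 2969 × 10⁻³ = 1084 kN.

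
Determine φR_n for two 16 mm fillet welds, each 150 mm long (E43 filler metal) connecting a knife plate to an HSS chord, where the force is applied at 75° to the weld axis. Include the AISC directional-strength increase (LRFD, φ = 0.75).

E43XX → F_EXX = 430 MPa.
t_e = 0.707 × 16 = 11.31 mm; A_we = 11.31 × 300 = 3394 mm².
Directional factor: 1.0 + 0.5 sin^1.5(75°) = 1.475.
F_nw = 0.6 × 430 × 1.475 = 380.5 MPa.
φR_n = 0.75 × 380.5 × 3394 × 10⁻³ = 968.4 kN.

φR_n ≈ 968 kN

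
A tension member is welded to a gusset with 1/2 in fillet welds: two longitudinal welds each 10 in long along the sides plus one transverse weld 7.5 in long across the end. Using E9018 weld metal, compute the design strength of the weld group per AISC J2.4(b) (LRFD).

E90XX → F_EXX = 90 ksi.
t_e = 0.707 × 0.5 = 0.3535 in.
R_nwl = 0.6 × 90 × 0.3535 × 20 = 381.8 kip (longitudinal, 2 welds).
R_nwt = 0.6 × 90 × 0.3535 × 7.5 = 143.2 kip (transverse, base value).
(i) R_nwl + R_nwt = 524.9 kip; (ii) 0.85 R_nwl + 1.5 R_nwt = 539.3 kip.
R_n = max = 539.3 kip [governs: (ii)]; φR_n = 404.4 kip.

φR_n ≈ 404 kip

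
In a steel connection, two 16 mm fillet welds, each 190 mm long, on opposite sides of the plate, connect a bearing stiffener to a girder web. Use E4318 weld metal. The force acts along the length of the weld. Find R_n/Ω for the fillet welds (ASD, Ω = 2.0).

R_n/Ω ≈ 555 kN

E43XX → F_EXX = 430 MPa.
Effective throat t_e = 0.707 × 16 = 11.31 mm.
Total length L = 380 mm; A_we = 11.31 × 380 = 4299 mm².
F_nw = 0.6 F_EXX = 0.6 × 430 = 258 MPa.
R_n = 258 × 4299 × 10⁻³ = 1109 kN; R_n/Ω = 1109/2.0 = 554.5 kN.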